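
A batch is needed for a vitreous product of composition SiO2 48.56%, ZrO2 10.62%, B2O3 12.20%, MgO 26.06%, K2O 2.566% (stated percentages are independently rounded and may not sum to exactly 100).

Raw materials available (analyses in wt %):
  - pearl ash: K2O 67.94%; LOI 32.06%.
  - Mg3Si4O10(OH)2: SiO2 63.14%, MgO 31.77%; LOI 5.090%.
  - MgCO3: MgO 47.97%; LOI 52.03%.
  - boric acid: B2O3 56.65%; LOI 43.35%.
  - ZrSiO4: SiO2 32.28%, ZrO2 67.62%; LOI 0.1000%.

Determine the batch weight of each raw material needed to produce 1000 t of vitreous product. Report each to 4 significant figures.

Batch per 1000 t vitreous product:
  pearl ash: 37.77 t
  Mg3Si4O10(OH)2: 688.8 t
  MgCO3: 87.08 t
  boric acid: 215.4 t
  ZrSiO4: 157.1 t
Total batch = 1186 t; LOI loss = 186.0 t; yield = 84.32%

The whole derivation holds full float precision through the solve; working values are displayed (rounded to 4 significant figures) across the worked steps; every reported figure is rounded only once; the derived quantities are carried in exact precision (totals, LOI, the five compositions, glass mass, yield) starting from the weights on 1000 t of glass, as quoted within the question or the answer.
Oxide-by-oxide targets in 1000 t vitreous product:
  SiO2: 48.56% × 1000 = 485.6 t
  ZrO2: 10.62% × 1000 = 106.2 t
  B2O3: 12.20% × 1000 = 122.0 t
  MgO: 26.06% × 1000 = 260.6 t
  K2O: 2.566% × 1000 = 25.66 t
Checking each oxide sum with the batch weights as given, for the quoted basis mass (summed amounts equal target values up to rounding of the answer):
  SiO2: 688.8·0.6314 + 157.1·0.3228 = 485.6 t (target 485.6 t)
  ZrO2: 157.1·0.6762 = 106.2 t (target 106.2 t)
  B2O3: 215.4·0.5665 = 122.0 t (target 122.0 t)
  MgO: 688.8·0.3177 + 87.08·0.4797 = 260.6 t (target 260.6 t)
  K2O: 37.77·0.6794 = 25.66 t (target 25.66 t)
Glass-mass bookkeeping: batch Σ − ignition loss = 1000 t (the targets, summed, come to 1000 t; stated basis 1000 t — any gap is answer rounding).
Summing the batch: Σ batch = 1186 t; LOI loss = Σ batch·LOI = 186.0 t; as yield: glass ÷ batch → 84.32%.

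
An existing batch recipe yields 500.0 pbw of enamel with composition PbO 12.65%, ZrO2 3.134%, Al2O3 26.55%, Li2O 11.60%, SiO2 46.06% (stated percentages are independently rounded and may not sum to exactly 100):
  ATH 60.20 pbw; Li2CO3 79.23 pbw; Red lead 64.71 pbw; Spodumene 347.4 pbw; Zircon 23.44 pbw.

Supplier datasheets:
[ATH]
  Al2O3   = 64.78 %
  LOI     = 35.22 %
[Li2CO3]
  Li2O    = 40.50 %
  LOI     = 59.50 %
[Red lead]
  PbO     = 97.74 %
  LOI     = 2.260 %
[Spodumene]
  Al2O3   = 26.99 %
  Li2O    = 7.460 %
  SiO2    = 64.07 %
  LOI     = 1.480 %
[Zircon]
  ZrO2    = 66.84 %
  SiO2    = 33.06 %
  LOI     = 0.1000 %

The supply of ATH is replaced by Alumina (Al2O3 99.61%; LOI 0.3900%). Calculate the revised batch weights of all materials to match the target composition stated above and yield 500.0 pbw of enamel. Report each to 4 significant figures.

Working values are displayed with 4-significant-digit rounding on the page — every computation carries full precision from first step to last; each reported result is rounded only once; all derived quantities, including yield, ignition loss, five oxide percentages, the totals, glass mass, are carried using the weight values for 500.0 pbw of glass at full precision exactly as printed in the problem or the answer.
Per-oxide target masses for 500.0 pbw enamel:
  PbO: 12.65% × 500.0 = 63.25 pbw
  ZrO2: 3.134% × 500.0 = 15.67 pbw
  Al2O3: 26.55% × 500.0 = 132.8 pbw
  Li2O: 11.60% × 500.0 = 58.00 pbw
  SiO2: 46.06% × 500.0 = 230.3 pbw
Sums-versus-targets review per the reported batch figures, against the basis in use (summed amounts equal target values net of answer rounding effects):
  PbO: 64.71·0.9774 = 63.25 pbw (target 63.25 pbw)
  ZrO2: 23.44·0.6684 = 15.67 pbw (target 15.67 pbw)
  Al2O3: 39.15·0.9961 + 347.4·0.2699 = 132.8 pbw (target 132.8 pbw)
  Li2O: 79.23·0.4050 + 347.4·0.07460 = 58.00 pbw (target 58.00 pbw)
  SiO2: 347.4·0.6407 + 23.44·0.3306 = 230.3 pbw (target 230.3 pbw)
Glass-mass bookkeeping: batch total minus LOI = 500.0 pbw (oxide target masses add up to 500.0 pbw; the stated basis being 500.0 pbw — a pure rounding effect).
Whole-batch sum: Σ batch = 553.9 pbw; LOI loss = Σ batch·LOI = 53.92 pbw; yield: glass divided by total = 90.27%.

Revised batch per 500.0 pbw enamel:
  Alumina: 39.15 pbw
  Li2CO3: 79.23 pbw
  Red lead: 64.71 pbw
  Spodumene: 347.4 pbw
  Zircon: 23.44 pbw
Total batch = 553.9 pbw; LOI loss = 53.92 pbw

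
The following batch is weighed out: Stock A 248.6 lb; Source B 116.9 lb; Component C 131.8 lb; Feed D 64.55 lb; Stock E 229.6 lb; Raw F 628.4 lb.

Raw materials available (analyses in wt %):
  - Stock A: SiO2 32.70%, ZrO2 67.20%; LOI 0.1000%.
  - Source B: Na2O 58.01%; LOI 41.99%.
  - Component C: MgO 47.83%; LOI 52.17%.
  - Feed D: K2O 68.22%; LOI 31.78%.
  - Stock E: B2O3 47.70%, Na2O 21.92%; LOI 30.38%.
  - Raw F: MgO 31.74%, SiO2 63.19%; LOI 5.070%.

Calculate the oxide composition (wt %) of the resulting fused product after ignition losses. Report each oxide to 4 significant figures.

Exact precision is kept through the solve. Mid-chain values are printed rounded off to 4 significant digits as written — a single rounding yields every reported value — derived quantities, including net glass mass, ignition loss, totals, the yield, the six compositions, are carried from the batch weights at 1180 lb of glass in full precision, as they appear in the problem or the answer.
Oxide-by-oxide delivered mass:
  K2O: 64.55·0.6822 = 44.04 lb
  B2O3: 229.6·0.4770 = 109.5 lb
  Na2O: 116.9·0.5801 + 229.6·0.2192 = 118.1 lb
  MgO: 131.8·0.4783 + 628.4·0.3174 = 262.5 lb
  SiO2: 248.6·0.3270 + 628.4·0.6319 = 478.4 lb
  ZrO2: 248.6·0.6720 = 167.1 lb
LOI: 248.6·0.001000 + 116.9·0.4199 + 131.8·0.5217 + 64.55·0.3178 + 229.6·0.3038 + 628.4·0.05070 = 240.2 lb
Glass = total batch minus LOI = 1420 − 240.2 = 1180 lb (matching Σ of the oxides)
wt %: oxide over glass, times 100

Glass mass = 1180 lb (batch 1420 − LOI 240.2).
Composition: K2O 3.733%, B2O3 9.284%, Na2O 10.02%, MgO 22.25%, SiO2 40.55%, ZrO2 14.16%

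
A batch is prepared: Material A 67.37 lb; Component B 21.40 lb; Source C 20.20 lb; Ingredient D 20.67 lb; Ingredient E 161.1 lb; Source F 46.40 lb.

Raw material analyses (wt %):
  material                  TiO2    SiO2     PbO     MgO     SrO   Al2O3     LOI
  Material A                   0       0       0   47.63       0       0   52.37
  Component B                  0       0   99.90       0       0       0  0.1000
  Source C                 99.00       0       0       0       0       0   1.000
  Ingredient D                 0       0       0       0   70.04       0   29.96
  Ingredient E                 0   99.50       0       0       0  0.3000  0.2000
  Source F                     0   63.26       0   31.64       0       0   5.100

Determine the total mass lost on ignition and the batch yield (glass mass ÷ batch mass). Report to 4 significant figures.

Rounding to four significant digits governs every in-between result as shown. Each numeric step holds exact precision through every step; each reported figure undergoes a single rounding — all derived quantities, including ignition loss, the six compositions, the totals, the yield, glass mass, are re-derived starting from the weights on 292.8 lb of glass in full precision precisely as stated by the question or the answer.
Loss on ignition, line by line:
  Material A: 67.37 × 0.5237 = 35.28 lb
  Component B: 21.40 × 0.001000 = 0.02140 lb
  Source C: 20.20 × 0.01000 = 0.2020 lb
  Ingredient D: 20.67 × 0.2996 = 6.193 lb
  Ingredient E: 161.1 × 0.002000 = 0.3222 lb
  Source F: 46.40 × 0.05100 = 2.366 lb
Total LOI = 44.39 lb
Glass = batch − LOI = 337.1 − 44.39 = 292.8 lb

LOI loss = 44.39 lb; glass = 292.8 lb; yield = 86.83%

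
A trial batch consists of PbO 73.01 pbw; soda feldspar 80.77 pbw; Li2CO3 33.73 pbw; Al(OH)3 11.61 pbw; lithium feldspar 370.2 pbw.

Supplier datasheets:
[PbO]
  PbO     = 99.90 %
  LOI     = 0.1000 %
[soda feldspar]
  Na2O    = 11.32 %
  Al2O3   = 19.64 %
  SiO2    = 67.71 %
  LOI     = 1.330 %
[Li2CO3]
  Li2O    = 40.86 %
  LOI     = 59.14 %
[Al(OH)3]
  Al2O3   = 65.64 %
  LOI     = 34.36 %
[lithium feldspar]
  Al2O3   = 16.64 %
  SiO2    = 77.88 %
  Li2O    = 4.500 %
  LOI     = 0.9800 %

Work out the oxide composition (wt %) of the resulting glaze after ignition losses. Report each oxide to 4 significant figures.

Each numeric step maintains full float precision at all times. Intermediates are shown rounded to 4 significant digits when written out. Exactly one rounding goes into each reported number; derived quantities are carried using the weight values at 540.6 pbw of glass at full precision (yield, the totals, the five compositions, LOI, net glass mass) as written in problem or answer.
Oxide-by-oxide delivered mass:
  Na2O: 80.77·0.1132 = 9.143 pbw
  Al2O3: 80.77·0.1964 + 11.61·0.6564 + 370.2·0.1664 = 85.09 pbw
  SiO2: 80.77·0.6771 + 370.2·0.7788 = 343.0 pbw
  Li2O: 33.73·0.4086 + 370.2·0.04500 = 30.44 pbw
  PbO: 73.01·0.9990 = 72.94 pbw
LOI: 73.01·0.001000 + 80.77·0.01330 + 33.73·0.5914 + 11.61·0.3436 + 370.2·0.009800 = 28.71 pbw
The glass mass, total less LOI, = 569.3 − 28.71 = 540.6 pbw (consistent with Σ oxide mass)
percent share: oxide ÷ glass, ×100

Glass mass = 540.6 pbw (batch 569.3 − LOI 28.71).
Composition: Na2O 1.691%, Al2O3 15.74%, SiO2 63.45%, Li2O 5.631%, PbO 13.49%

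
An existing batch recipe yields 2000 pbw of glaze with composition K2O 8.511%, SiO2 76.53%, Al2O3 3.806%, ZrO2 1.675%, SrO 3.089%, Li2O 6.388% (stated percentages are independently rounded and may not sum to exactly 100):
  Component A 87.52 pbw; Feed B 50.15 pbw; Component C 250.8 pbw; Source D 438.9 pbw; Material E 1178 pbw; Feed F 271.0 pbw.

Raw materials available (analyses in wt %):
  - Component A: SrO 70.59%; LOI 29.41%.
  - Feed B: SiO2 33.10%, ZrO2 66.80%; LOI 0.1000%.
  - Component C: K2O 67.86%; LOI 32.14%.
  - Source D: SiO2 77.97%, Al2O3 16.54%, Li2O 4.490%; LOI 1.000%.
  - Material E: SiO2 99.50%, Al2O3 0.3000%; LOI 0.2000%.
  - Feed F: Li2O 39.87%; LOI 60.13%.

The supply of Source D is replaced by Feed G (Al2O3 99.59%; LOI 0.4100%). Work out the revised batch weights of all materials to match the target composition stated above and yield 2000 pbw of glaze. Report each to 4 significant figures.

Revised batch per 2000 pbw glaze:
  Component A: 87.52 pbw
  Feed B: 50.15 pbw
  Component C: 250.8 pbw
  Feed G: 71.85 pbw
  Material E: 1522 pbw
  Feed F: 320.4 pbw
Total batch = 2303 pbw; LOI loss = 302.4 pbw

Mid-chain values are displayed rounded to four significant digits when written out; all internal work maintains exact precision at every stage — a single rounding completes every reported number; all derived quantities are computed at full float precision (the totals, the six compositions, glass mass, yield, LOI) using the weight values at 2000 pbw of glass, precisely as stated by the question or the answer.
Target masses of each oxide per 2000 pbw glaze:
  K2O: 8.511% × 2000 = 170.2 pbw
  SiO2: 76.53% × 2000 = 1531 pbw
  Al2O3: 3.806% × 2000 = 76.12 pbw
  ZrO2: 1.675% × 2000 = 33.50 pbw
  SrO: 3.089% × 2000 = 61.78 pbw
  Li2O: 6.388% × 2000 = 127.8 pbw
Per-oxide balance check with the batch weights as given, versus the basis set out (delivered sums recover each target exact up to rounding of places):
  K2O: 250.8·0.6786 = 170.2 pbw (target 170.2 pbw)
  SiO2: 50.15·0.3310 + 1522·0.9950 = 1531 pbw (target 1531 pbw)
  Al2O3: 71.85·0.9959 + 1522·0.003000 = 76.12 pbw (target 76.12 pbw)
  ZrO2: 50.15·0.6680 = 33.50 pbw (target 33.50 pbw)
  SrO: 87.52·0.7059 = 61.78 pbw (target 61.78 pbw)
  Li2O: 320.4·0.3987 = 127.7 pbw (target 127.8 pbw)
The glass-mass cross-check: whole batch net of LOI = 2000 pbw (summing oxide targets gives 2000 pbw; basis as stated: 2000 pbw — any gap is answer rounding).
Summing the batch: Σ batch = 2303 pbw; loss to ignition Σ batch·LOI = 302.4 pbw; the yield ratio, glass ÷ batch: 86.87%.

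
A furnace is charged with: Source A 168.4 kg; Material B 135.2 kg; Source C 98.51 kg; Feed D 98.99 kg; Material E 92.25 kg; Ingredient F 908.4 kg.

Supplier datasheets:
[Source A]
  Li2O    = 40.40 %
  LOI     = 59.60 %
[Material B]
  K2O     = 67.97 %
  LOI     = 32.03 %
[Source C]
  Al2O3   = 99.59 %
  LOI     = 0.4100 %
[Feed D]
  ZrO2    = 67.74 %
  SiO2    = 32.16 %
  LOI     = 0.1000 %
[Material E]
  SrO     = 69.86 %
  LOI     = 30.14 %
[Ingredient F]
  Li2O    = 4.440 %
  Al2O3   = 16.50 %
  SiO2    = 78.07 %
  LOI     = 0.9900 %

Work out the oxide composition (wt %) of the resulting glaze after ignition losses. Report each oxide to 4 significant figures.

The working math maintains full precision in all steps — in-progress results appear, rounded to four significant figures, across the worked steps — a single rounding completes each reported result. All derived quantities are carried starting from the weights for 1321 kg of glass in exact precision (glass mass, the six compositions, totals, LOI, the yield) exactly as printed in problem or answer.
Delivered oxide masses:
  K2O: 135.2·0.6797 = 91.90 kg
  Li2O: 168.4·0.4040 + 908.4·0.04440 = 108.4 kg
  SrO: 92.25·0.6986 = 64.45 kg
  Al2O3: 98.51·0.9959 + 908.4·0.1650 = 248.0 kg
  ZrO2: 98.99·0.6774 = 67.06 kg
  SiO2: 98.99·0.3216 + 908.4·0.7807 = 741.0 kg
LOI: 168.4·0.5960 + 135.2·0.3203 + 98.51·0.004100 + 98.99·0.001000 + 92.25·0.3014 + 908.4·0.009900 = 181.0 kg
The glass mass, total less LOI, = 1502 − 181.0 = 1321 kg (consistent with Σ oxide mass)
percent by weight: oxide/glass ×100

Glass mass = 1321 kg (batch 1502 − LOI 181.0).
Composition: K2O 6.958%, Li2O 8.205%, SrO 4.879%, Al2O3 18.78%, ZrO2 5.077%, SiO2 56.11%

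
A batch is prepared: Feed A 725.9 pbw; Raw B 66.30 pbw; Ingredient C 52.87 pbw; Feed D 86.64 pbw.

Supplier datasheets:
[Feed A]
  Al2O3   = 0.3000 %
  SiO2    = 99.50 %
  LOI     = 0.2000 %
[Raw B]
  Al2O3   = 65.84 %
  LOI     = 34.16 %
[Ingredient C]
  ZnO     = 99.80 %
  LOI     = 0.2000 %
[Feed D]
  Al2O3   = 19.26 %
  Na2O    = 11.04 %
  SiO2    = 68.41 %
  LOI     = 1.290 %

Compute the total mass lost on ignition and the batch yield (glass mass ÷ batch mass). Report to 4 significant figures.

LOI loss = 25.32 pbw; glass = 906.4 pbw; yield = 97.28%

Every computation maintains full float precision through the solve. Values along the way are displayed with 4-significant-figure rounding across the worked steps; every reported value is rounded once only — derived quantities (glass mass, LOI, four oxide percentages, yield, the totals) are carried from the batch weights per 906.4 pbw of glass at exact precision, as given in either problem or answer.
Each material's LOI contribution:
  Feed A: 725.9 × 0.002000 = 1.452 pbw
  Raw B: 66.30 × 0.3416 = 22.65 pbw
  Ingredient C: 52.87 × 0.002000 = 0.1057 pbw
  Feed D: 86.64 × 0.01290 = 1.118 pbw
Total LOI = 25.32 pbw
Glass = batch − LOI = 931.7 − 25.32 = 906.4 pbw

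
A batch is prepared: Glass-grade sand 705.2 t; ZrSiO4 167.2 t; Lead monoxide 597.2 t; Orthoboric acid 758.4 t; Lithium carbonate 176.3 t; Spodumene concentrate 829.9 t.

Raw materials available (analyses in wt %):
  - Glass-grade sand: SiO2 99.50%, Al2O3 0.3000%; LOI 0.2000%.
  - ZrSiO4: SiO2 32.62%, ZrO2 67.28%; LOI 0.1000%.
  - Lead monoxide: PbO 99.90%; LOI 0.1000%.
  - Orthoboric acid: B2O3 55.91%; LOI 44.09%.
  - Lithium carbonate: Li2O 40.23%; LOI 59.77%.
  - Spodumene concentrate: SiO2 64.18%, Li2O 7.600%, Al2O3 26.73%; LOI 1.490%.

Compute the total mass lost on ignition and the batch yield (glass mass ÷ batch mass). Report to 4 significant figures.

In-progress results appear rounded off to 4 significant digits at each printed step; every computation runs at full precision at each step; every reported value sees exactly one rounding; all derived quantities, which include the yield, the six compositions, net glass mass, the totals, ignition loss, are re-derived in full float precision, as given in the question or the answer, from the batch weights on 2780 t of glass.
Ignition loss by material:
  Glass-grade sand: 705.2 × 0.002000 = 1.410 t
  ZrSiO4: 167.2 × 0.001000 = 0.1672 t
  Lead monoxide: 597.2 × 0.001000 = 0.5972 t
  Orthoboric acid: 758.4 × 0.4409 = 334.4 t
  Lithium carbonate: 176.3 × 0.5977 = 105.4 t
  Spodumene concentrate: 829.9 × 0.01490 = 12.37 t
Total LOI = 454.3 t
Glass = batch − LOI = 3234 − 454.3 = 2780 t

LOI loss = 454.3 t; glass = 2780 t; yield = 85.95%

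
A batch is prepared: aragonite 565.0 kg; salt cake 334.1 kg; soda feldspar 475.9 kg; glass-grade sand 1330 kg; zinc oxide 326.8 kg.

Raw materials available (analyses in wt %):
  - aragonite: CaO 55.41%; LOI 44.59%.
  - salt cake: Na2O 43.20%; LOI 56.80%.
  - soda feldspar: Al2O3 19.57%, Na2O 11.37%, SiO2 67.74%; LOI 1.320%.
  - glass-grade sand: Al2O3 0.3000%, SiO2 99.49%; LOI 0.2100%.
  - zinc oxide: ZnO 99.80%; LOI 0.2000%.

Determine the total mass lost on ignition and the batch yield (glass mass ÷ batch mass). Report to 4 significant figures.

The working math carries full float precision throughout; in-progress results are printed (rounded to 4 significant digits) at each printed step; exactly one rounding is applied to every reported value — the derived quantities (the five compositions, totals, LOI, net glass mass, the yield) are re-derived in full float precision from the weighed amounts at 2580 kg of glass, as given in question or answer.
Each material's LOI contribution:
  aragonite: 565.0 × 0.4459 = 251.9 kg
  salt cake: 334.1 × 0.5680 = 189.8 kg
  soda feldspar: 475.9 × 0.01320 = 6.282 kg
  glass-grade sand: 1330 × 0.002100 = 2.793 kg
  zinc oxide: 326.8 × 0.002000 = 0.6536 kg
Total LOI = 451.4 kg
Glass = batch − LOI = 3032 − 451.4 = 2580 kg

LOI loss = 451.4 kg; glass = 2580 kg; yield = 85.11%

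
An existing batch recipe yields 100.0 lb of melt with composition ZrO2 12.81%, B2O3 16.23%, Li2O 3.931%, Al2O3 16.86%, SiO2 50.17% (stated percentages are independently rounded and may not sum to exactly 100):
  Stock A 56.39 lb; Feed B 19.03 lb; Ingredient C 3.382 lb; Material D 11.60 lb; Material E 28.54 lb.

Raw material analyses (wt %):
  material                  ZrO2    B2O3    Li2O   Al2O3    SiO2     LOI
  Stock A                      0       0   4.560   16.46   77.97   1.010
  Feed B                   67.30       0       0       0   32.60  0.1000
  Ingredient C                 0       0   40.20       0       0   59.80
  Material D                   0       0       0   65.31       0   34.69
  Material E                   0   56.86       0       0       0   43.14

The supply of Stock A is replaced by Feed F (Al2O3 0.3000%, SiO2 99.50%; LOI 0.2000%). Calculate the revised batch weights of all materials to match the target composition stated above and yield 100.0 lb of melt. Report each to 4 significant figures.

Revised batch per 100.0 lb melt:
  Feed F: 44.19 lb
  Feed B: 19.03 lb
  Ingredient C: 9.779 lb
  Material D: 25.61 lb
  Material E: 28.54 lb
Total batch = 127.1 lb; LOI loss = 27.15 lb

Mid-chain values are printed rounded to 4 significant digits when written out. The working math carries full precision at every stage; every reported value receives exactly one rounding — derived quantities, which include ignition loss, totals, the yield, net glass mass, five oxide percentages, are rebuilt in exact precision, as set out in question or answer, from the weighed amounts per 100.0 lb of glass.
Oxide-by-oxide targets in 100.0 lb melt:
  ZrO2: 12.81% × 100.0 = 12.81 lb
  B2O3: 16.23% × 100.0 = 16.23 lb
  Li2O: 3.931% × 100.0 = 3.931 lb
  Al2O3: 16.86% × 100.0 = 16.86 lb
  SiO2: 50.17% × 100.0 = 50.17 lb
Sums-versus-targets review on the weights just shown, per the basis as stated (sums match the target masses once rounding is allowed for):
  ZrO2: 19.03·0.6730 = 12.81 lb (target 12.81 lb)
  B2O3: 28.54·0.5686 = 16.23 lb (target 16.23 lb)
  Li2O: 9.779·0.4020 = 3.931 lb (target 3.931 lb)
  Al2O3: 44.19·0.003000 + 25.61·0.6531 = 16.86 lb (target 16.86 lb)
  SiO2: 44.19·0.9950 + 19.03·0.3260 = 50.17 lb (target 50.17 lb)
The glass-mass cross-check: total batch − LOI = 100.0 lb (the targets, summed, come to 100.0 lb; stated basis 100.0 lb — gaps are rounding artifacts).
Adding the batch up: Σ batch = 127.1 lb; the LOI term Σ batch·LOI equals 27.15 lb; yield, glass over the total, = 78.65%.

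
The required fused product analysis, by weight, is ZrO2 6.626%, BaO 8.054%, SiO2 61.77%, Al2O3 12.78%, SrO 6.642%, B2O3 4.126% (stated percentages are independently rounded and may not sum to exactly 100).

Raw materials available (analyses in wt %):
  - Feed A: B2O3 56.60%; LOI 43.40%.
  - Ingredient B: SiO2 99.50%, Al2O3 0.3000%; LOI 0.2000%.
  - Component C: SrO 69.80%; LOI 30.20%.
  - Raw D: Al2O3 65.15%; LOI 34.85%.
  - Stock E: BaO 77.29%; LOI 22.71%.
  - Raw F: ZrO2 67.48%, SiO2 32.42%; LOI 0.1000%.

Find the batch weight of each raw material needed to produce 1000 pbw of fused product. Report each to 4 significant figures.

Batch per 1000 pbw fused product:
  Feed A: 72.90 pbw
  Ingredient B: 588.8 pbw
  Component C: 95.16 pbw
  Raw D: 193.5 pbw
  Stock E: 104.2 pbw
  Raw F: 98.19 pbw
Total batch = 1153 pbw; LOI loss = 152.8 pbw; yield = 86.75%

All arithmetic runs at full precision end to end; intermediates are shown rounded to 4 significant digits as written; a single rounding produces every reported number; the derived quantities are re-derived at full float precision (the yield, the six compositions, totals, ignition loss, net glass mass) from the weighed amounts on 1000 pbw of glass as they appear in the problem or answer text.
Target masses of each oxide per 1000 pbw fused product:
  ZrO2: 6.626% × 1000 = 66.26 pbw
  BaO: 8.054% × 1000 = 80.54 pbw
  SiO2: 61.77% × 1000 = 617.7 pbw
  Al2O3: 12.78% × 1000 = 127.8 pbw
  SrO: 6.642% × 1000 = 66.42 pbw
  B2O3: 4.126% × 1000 = 41.26 pbw
Balance tally, oxide-wise, applying the batch weights above, on the stated basis (oxide sums agree with the targets exact up to rounding of places):
  ZrO2: 98.19·0.6748 = 66.26 pbw (target 66.26 pbw)
  BaO: 104.2·0.7729 = 80.54 pbw (target 80.54 pbw)
  SiO2: 588.8·0.9950 + 98.19·0.3242 = 617.7 pbw (target 617.7 pbw)
  Al2O3: 588.8·0.003000 + 193.5·0.6515 = 127.8 pbw (target 127.8 pbw)
  SrO: 95.16·0.6980 = 66.42 pbw (target 66.42 pbw)
  B2O3: 72.90·0.5660 = 41.26 pbw (target 41.26 pbw)
Mass balance on the glass: total batch − LOI = 1000 pbw (the Σ of target masses is 1000 pbw; the stated basis being 1000 pbw — gaps are rounding artifacts).
Adding the batch up: Σ batch = 1153 pbw; LOI removed, Σ of batch·LOI: 152.8 pbw; yield: glass divided by total = 86.75%.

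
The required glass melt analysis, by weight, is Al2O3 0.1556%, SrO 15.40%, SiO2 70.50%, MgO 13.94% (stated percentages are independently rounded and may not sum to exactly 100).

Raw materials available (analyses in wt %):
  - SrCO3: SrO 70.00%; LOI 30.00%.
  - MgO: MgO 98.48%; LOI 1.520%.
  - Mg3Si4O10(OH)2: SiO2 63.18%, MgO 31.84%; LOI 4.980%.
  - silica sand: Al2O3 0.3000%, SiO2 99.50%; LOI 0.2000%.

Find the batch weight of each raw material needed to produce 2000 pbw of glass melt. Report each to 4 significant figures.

Batch per 2000 pbw glass melt:
  SrCO3: 440.0 pbw
  MgO: 89.74 pbw
  Mg3Si4O10(OH)2: 598.1 pbw
  silica sand: 1037 pbw
Total batch = 2165 pbw; LOI loss = 165.2 pbw; yield = 92.37%

The intermediate values are shown, rounded to 4 significant figures, in the printout; all arithmetic holds full float precision all the way through. Exactly one rounding is applied to every reported figure; derived quantities (four oxide percentages, net glass mass, ignition loss, totals, yield) are re-derived from the batch weights per 2000 pbw of glass in exact precision as written in either problem or answer.
The oxide mass targets at 2000 pbw glass melt:
  Al2O3: 0.1556% × 2000 = 3.112 pbw
  SrO: 15.40% × 2000 = 308.0 pbw
  SiO2: 70.50% × 2000 = 1410 pbw
  MgO: 13.94% × 2000 = 278.8 pbw
A balance pass over the oxides, applying the batch weights above, relative to the basis at hand (target by target, the sums agree given rounding of the digits):
  Al2O3: 1037·0.003000 = 3.111 pbw (target 3.112 pbw)
  SrO: 440.0·0.7000 = 308.0 pbw (target 308.0 pbw)
  SiO2: 598.1·0.6318 + 1037·0.9950 = 1410 pbw (target 1410 pbw)
  MgO: 89.74·0.9848 + 598.1·0.3184 = 278.8 pbw (target 278.8 pbw)
Glass-mass sanity pass: batch Σ − ignition loss = 2000 pbw (summing oxide targets gives 2000 pbw; with the basis standing at 2000 pbw — deltas are rounding alone).
Adding the batch up: Σ batch = 2165 pbw; loss to ignition Σ batch·LOI = 165.2 pbw; yield, glass over the total, = 92.37%.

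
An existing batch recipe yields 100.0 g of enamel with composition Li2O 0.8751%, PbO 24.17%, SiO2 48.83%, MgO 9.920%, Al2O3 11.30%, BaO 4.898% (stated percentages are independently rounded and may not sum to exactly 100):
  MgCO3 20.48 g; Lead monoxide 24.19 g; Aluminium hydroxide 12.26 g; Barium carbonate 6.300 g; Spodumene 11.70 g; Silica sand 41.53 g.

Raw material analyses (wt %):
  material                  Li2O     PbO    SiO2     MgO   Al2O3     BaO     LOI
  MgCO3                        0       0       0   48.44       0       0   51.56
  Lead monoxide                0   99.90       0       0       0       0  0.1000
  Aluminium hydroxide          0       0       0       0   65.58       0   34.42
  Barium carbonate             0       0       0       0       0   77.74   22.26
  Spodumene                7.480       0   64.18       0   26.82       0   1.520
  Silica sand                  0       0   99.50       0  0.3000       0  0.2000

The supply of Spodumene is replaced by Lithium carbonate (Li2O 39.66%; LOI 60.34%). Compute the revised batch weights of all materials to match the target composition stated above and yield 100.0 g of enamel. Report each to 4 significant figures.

Revised batch per 100.0 g enamel:
  MgCO3: 20.48 g
  Lead monoxide: 24.19 g
  Aluminium hydroxide: 17.01 g
  Barium carbonate: 6.300 g
  Lithium carbonate: 2.207 g
  Silica sand: 49.08 g
Total batch = 119.3 g; LOI loss = 19.27 g

Full precision is maintained from first step to last; the intermediate values are displayed, with 4-significant-digit rounding, on the page — each reported result undergoes a single rounding; derived quantities are re-derived in full precision (net glass mass, the six compositions, the yield, the totals, LOI) using the weight values at 100.0 g of glass, exactly as shown in question or answer.
Oxide-by-oxide targets in 100.0 g enamel:
  Li2O: 0.8751% × 100.0 = 0.8751 g
  PbO: 24.17% × 100.0 = 24.17 g
  SiO2: 48.83% × 100.0 = 48.83 g
  MgO: 9.920% × 100.0 = 9.920 g
  Al2O3: 11.30% × 100.0 = 11.30 g
  BaO: 4.898% × 100.0 = 4.898 g
A balance pass over the oxides, on the weights just shown, on the stated basis (sum by sum, the targets are met up to rounding of the answer):
  Li2O: 2.207·0.3966 = 0.8753 g (target 0.8751 g)
  PbO: 24.19·0.9990 = 24.17 g (target 24.17 g)
  SiO2: 49.08·0.9950 = 48.83 g (target 48.83 g)
  MgO: 20.48·0.4844 = 9.921 g (target 9.920 g)
  Al2O3: 17.01·0.6558 + 49.08·0.003000 = 11.30 g (target 11.30 g)
  BaO: 6.300·0.7774 = 4.898 g (target 4.898 g)
The glass-mass cross-check: batch total minus LOI = 100.0 g (targets for the oxides total 99.99 g; basis as stated: 100.0 g — rounding explains the deltas).
Total batch = Σ batch = 119.3 g; LOI loss = Σ batch·LOI = 19.27 g; as yield: glass ÷ batch → 83.84%.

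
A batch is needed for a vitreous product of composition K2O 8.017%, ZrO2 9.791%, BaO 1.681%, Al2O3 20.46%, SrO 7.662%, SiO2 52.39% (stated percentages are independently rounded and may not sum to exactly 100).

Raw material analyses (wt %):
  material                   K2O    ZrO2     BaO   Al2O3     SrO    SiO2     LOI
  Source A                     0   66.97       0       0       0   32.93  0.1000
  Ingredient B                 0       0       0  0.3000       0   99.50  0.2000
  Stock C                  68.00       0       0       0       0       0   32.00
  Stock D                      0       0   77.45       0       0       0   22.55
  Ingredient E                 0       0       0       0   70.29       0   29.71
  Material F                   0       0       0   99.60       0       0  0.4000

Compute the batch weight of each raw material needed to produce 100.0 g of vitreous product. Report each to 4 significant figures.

Batch per 100.0 g vitreous product:
  Source A: 14.62 g
  Ingredient B: 47.81 g
  Stock C: 11.79 g
  Stock D: 2.170 g
  Ingredient E: 10.90 g
  Material F: 20.40 g
Total batch = 107.7 g; LOI loss = 7.692 g; yield = 92.86%

Values along the way are printed (rounded to four significant digits) in the working; all arithmetic maintains exact precision through the solve; each reported figure undergoes a single rounding — all derived quantities (six oxide percentages, the totals, LOI, the yield, glass mass) are recomputed at full precision starting from the weights for 100.0 g of glass exactly as shown in question or answer.
Target oxide masses per 100.0 g vitreous product:
  K2O: 8.017% × 100.0 = 8.017 g
  ZrO2: 9.791% × 100.0 = 9.791 g
  BaO: 1.681% × 100.0 = 1.681 g
  Al2O3: 20.46% × 100.0 = 20.46 g
  SrO: 7.662% × 100.0 = 7.662 g
  SiO2: 52.39% × 100.0 = 52.39 g
Sums-versus-targets review per the reported batch figures, for the quoted basis mass (delivered sums recover each target up to rounding of the answer):
  K2O: 11.79·0.6800 = 8.017 g (target 8.017 g)
  ZrO2: 14.62·0.6697 = 9.791 g (target 9.791 g)
  BaO: 2.170·0.7745 = 1.681 g (target 1.681 g)
  Al2O3: 47.81·0.003000 + 20.40·0.9960 = 20.46 g (target 20.46 g)
  SrO: 10.90·0.7029 = 7.662 g (target 7.662 g)
  SiO2: 14.62·0.3293 + 47.81·0.9950 = 52.39 g (target 52.39 g)
Glass-mass bookkeeping: batch total minus LOI = 100.0 g (summing oxide targets gives 100.0 g; the stated basis being 100.0 g — differing by rounding only).
Adding the batch up: Σ batch = 107.7 g; LOI loss = Σ batch·LOI = 7.692 g; yield, glass over the total, = 92.86%.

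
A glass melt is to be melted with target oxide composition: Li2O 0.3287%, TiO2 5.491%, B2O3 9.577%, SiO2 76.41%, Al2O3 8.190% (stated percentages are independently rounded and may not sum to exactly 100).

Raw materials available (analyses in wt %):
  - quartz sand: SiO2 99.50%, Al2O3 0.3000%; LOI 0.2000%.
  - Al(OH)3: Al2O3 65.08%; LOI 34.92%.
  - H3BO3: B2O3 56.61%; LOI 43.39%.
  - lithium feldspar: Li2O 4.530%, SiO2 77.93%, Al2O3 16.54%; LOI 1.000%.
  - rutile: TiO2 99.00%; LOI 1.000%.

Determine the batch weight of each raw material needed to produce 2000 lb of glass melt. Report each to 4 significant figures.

Each numeric step runs at full precision through the solve — the intermediate values are shown with 4-significant-figure rounding across the worked steps — every reported number takes a single rounding. All derived quantities, including the totals, the five compositions, LOI, yield, glass mass, are re-derived from the weighed amounts at 2000 lb of glass at exact precision, exactly as printed in question or answer.
Target masses of each oxide per 2000 lb glass melt:
  Li2O: 0.3287% × 2000 = 6.574 lb
  TiO2: 5.491% × 2000 = 109.8 lb
  B2O3: 9.577% × 2000 = 191.5 lb
  SiO2: 76.41% × 2000 = 1528 lb
  Al2O3: 8.190% × 2000 = 163.8 lb
Oxide-by-oxide audit on the weights just shown, relative to the basis at hand (target by target, the sums agree modulo rounding of the values):
  Li2O: 145.1·0.04530 = 6.573 lb (target 6.574 lb)
  TiO2: 110.9·0.9900 = 109.8 lb (target 109.8 lb)
  B2O3: 338.4·0.5661 = 191.6 lb (target 191.5 lb)
  SiO2: 1422·0.9950 + 145.1·0.7793 = 1528 lb (target 1528 lb)
  Al2O3: 1422·0.003000 + 208.3·0.6508 + 145.1·0.1654 = 163.8 lb (target 163.8 lb)
Mass balance on the glass: Σ batch − LOI loss = 2000 lb (oxide target masses add up to 2000 lb; stated basis 2000 lb — a pure rounding effect).
Total batch = Σ batch = 2225 lb; Σ batch·LOI gives LOI loss = 225.0 lb; the yield ratio, glass ÷ batch: 89.89%.

Batch per 2000 lb glass melt:
  quartz sand: 1422 lb
  Al(OH)3: 208.3 lb
  H3BO3: 338.4 lb
  lithium feldspar: 145.1 lb
  rutile: 110.9 lb
Total batch = 2225 lb; LOI loss = 225.0 lb; yield = 89.89%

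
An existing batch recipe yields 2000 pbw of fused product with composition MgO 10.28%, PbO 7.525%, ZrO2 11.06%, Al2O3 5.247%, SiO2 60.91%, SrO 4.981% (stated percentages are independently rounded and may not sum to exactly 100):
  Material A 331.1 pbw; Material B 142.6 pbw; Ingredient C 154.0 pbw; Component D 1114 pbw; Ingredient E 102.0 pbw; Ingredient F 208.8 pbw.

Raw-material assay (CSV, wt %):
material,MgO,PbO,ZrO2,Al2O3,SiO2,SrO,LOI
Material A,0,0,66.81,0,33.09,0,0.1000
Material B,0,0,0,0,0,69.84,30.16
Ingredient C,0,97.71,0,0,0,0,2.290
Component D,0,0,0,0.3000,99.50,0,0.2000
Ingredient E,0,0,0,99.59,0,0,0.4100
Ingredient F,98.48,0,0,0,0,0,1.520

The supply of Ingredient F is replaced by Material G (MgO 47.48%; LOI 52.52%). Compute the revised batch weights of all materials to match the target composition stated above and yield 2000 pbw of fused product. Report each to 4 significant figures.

The working math maintains full float precision through every step. Working values are shown rounded to four significant figures as written. Exactly one rounding goes into every reported figure. The derived quantities (the totals, ignition loss, yield, the six compositions, net glass mass) are rebuilt in full precision from the weighed amounts per 2000 pbw of glass, exactly as shown in the question or the answer.
Oxide-by-oxide targets in 2000 pbw fused product:
  MgO: 10.28% × 2000 = 205.6 pbw
  PbO: 7.525% × 2000 = 150.5 pbw
  ZrO2: 11.06% × 2000 = 221.2 pbw
  Al2O3: 5.247% × 2000 = 104.9 pbw
  SiO2: 60.91% × 2000 = 1218 pbw
  SrO: 4.981% × 2000 = 99.62 pbw
Sums-versus-targets review working from each reported weight, relative to the basis at hand (each sum matches its target mass exact up to rounding of places):
  MgO: 433.0·0.4748 = 205.6 pbw (target 205.6 pbw)
  PbO: 154.0·0.9771 = 150.5 pbw (target 150.5 pbw)
  ZrO2: 331.1·0.6681 = 221.2 pbw (target 221.2 pbw)
  Al2O3: 1114·0.003000 + 102.0·0.9959 = 104.9 pbw (target 104.9 pbw)
  SiO2: 331.1·0.3309 + 1114·0.9950 = 1218 pbw (target 1218 pbw)
  SrO: 142.6·0.6984 = 99.59 pbw (target 99.62 pbw)
Glass mass check: whole batch net of LOI = 2000 pbw (summing oxide targets gives 2000 pbw; stated basis 2000 pbw — differing by rounding only).
Batch grand total — Σ batch = 2277 pbw; ignition loss, Σ(batch × LOI) = 276.9 pbw; yield = glass ÷ total batch = 87.84%.

Revised batch per 2000 pbw fused product:
  Material A: 331.1 pbw
  Material B: 142.6 pbw
  Ingredient C: 154.0 pbw
  Component D: 1114 pbw
  Ingredient E: 102.0 pbw
  Material G: 433.0 pbw
Total batch = 2277 pbw; LOI loss = 276.9 pbw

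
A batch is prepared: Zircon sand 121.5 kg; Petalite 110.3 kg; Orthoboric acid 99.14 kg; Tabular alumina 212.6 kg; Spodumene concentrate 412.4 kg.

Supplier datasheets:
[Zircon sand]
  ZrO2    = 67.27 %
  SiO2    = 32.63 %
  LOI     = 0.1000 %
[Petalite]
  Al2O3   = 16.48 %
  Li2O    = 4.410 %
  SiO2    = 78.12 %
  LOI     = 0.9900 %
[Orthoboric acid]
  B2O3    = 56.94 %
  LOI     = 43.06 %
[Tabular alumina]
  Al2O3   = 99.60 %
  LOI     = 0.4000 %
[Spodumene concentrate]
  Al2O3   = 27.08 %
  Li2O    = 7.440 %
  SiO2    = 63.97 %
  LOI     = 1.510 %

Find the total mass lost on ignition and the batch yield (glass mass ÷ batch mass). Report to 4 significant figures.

Mid-chain values are displayed, rounded to four significant figures, between the steps — full float precision is kept in all steps; every reported result sees exactly one rounding; derived quantities (five oxide percentages, totals, the yield, glass mass, ignition loss) are computed starting from the weights per 905.0 kg of glass in full precision, exactly as printed in the question or the answer.
Loss on ignition, line by line:
  Zircon sand: 121.5 × 0.001000 = 0.1215 kg
  Petalite: 110.3 × 0.009900 = 1.092 kg
  Orthoboric acid: 99.14 × 0.4306 = 42.69 kg
  Tabular alumina: 212.6 × 0.004000 = 0.8504 kg
  Spodumene concentrate: 412.4 × 0.01510 = 6.227 kg
Total LOI = 50.98 kg
Glass = batch − LOI = 955.9 − 50.98 = 905.0 kg

LOI loss = 50.98 kg; glass = 905.0 kg; yield = 94.67%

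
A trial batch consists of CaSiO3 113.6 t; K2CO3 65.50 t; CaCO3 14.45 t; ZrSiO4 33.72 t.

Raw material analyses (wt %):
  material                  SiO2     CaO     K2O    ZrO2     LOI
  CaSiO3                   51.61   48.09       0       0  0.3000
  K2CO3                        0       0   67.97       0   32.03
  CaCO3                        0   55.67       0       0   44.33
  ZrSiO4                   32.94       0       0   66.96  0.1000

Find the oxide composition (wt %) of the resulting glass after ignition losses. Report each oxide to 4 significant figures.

Glass mass = 199.5 t (batch 227.3 − LOI 27.76).
Composition: SiO2 34.95%, CaO 31.41%, K2O 22.31%, ZrO2 11.32%

Intermediates appear rounded to four significant figures between the steps. The working math maintains full float precision at all times — a single rounding finalizes each reported figure; the derived quantities are rebuilt from the weighed amounts on 199.5 t of glass at full float precision (the totals, glass mass, LOI, the four compositions, the yield), exactly as shown in the question or the answer.
Delivered oxide masses:
  SiO2: 113.6·0.5161 + 33.72·0.3294 = 69.74 t
  CaO: 113.6·0.4809 + 14.45·0.5567 = 62.67 t
  K2O: 65.50·0.6797 = 44.52 t
  ZrO2: 33.72·0.6696 = 22.58 t
LOI: 113.6·0.003000 + 65.50·0.3203 + 14.45·0.4433 + 33.72·0.001000 = 27.76 t
Resulting glass, batch − LOI: 227.3 − 27.76 = 199.5 t (= Σ oxide masses)
each oxide over glass, ×100, is wt %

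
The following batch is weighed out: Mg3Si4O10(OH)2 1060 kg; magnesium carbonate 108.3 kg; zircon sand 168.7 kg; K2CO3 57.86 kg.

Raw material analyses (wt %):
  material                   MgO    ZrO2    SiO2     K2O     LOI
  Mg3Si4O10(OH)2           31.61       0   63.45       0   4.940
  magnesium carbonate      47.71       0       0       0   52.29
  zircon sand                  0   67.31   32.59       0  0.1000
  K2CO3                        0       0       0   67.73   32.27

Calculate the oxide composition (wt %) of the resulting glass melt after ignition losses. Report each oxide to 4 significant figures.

Glass mass = 1267 kg (batch 1395 − LOI 127.8).
Composition: MgO 30.52%, ZrO2 8.962%, SiO2 57.42%, K2O 3.093%

Rounding to 4 significant digits governs every working value as shown — all internal work runs at full precision from first step to last. Each reported value is rounded exactly once. Derived quantities are computed starting from the weights at 1267 kg of glass in full precision (LOI, net glass mass, totals, yield, four oxide percentages), exactly as shown in problem or answer.
Oxide-by-oxide delivered mass:
  MgO: 1060·0.3161 + 108.3·0.4771 = 386.7 kg
  ZrO2: 168.7·0.6731 = 113.6 kg
  SiO2: 1060·0.6345 + 168.7·0.3259 = 727.5 kg
  K2O: 57.86·0.6773 = 39.19 kg
LOI: 1060·0.04940 + 108.3·0.5229 + 168.7·0.001000 + 57.86·0.3227 = 127.8 kg
The glass mass, total less LOI, = 1395 − 127.8 = 1267 kg (matching Σ of the oxides)
each wt % is 100 × oxide ÷ glass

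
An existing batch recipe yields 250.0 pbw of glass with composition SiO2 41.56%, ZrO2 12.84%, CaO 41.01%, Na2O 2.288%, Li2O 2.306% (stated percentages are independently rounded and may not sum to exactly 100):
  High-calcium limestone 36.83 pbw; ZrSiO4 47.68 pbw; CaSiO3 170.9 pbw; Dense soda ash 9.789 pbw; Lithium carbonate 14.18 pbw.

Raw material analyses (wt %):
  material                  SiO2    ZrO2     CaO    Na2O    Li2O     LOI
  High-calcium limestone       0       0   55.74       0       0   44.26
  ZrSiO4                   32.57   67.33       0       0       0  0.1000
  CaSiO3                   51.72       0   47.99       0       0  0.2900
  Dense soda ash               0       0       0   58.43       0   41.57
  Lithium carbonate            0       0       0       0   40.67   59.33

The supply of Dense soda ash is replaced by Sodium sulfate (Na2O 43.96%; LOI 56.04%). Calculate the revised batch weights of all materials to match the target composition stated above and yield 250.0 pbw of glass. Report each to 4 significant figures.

Each numeric step carries full float precision in all steps; intermediates are printed rounded off to 4 significant figures within the worked lines — a single rounding finalizes each reported value — all derived quantities, including the yield, the five compositions, LOI, the totals, net glass mass, are re-derived from the weighed amounts for 250.0 pbw of glass in full precision as set out in the problem or the answer.
Target masses of each oxide per 250.0 pbw glass:
  SiO2: 41.56% × 250.0 = 103.9 pbw
  ZrO2: 12.84% × 250.0 = 32.10 pbw
  CaO: 41.01% × 250.0 = 102.5 pbw
  Na2O: 2.288% × 250.0 = 5.720 pbw
  Li2O: 2.306% × 250.0 = 5.765 pbw
A balance pass over the oxides, from the weights as reported, versus the basis set out (summed amounts equal target values once rounding is allowed for):
  SiO2: 47.68·0.3257 + 170.9·0.5172 = 103.9 pbw (target 103.9 pbw)
  ZrO2: 47.68·0.6733 = 32.10 pbw (target 32.10 pbw)
  CaO: 36.83·0.5574 + 170.9·0.4799 = 102.5 pbw (target 102.5 pbw)
  Na2O: 13.01·0.4396 = 5.719 pbw (target 5.720 pbw)
  Li2O: 14.18·0.4067 = 5.767 pbw (target 5.765 pbw)
Glass mass check: the batch minus its LOI: 250.1 pbw (oxide target masses add up to 250.0 pbw; the stated basis being 250.0 pbw — differing by rounding only).
Total batch = Σ batch = 282.6 pbw; Σ batch·LOI gives LOI loss = 32.55 pbw; yield, glass over the total, = 88.48%.

Revised batch per 250.0 pbw glass:
  High-calcium limestone: 36.83 pbw
  ZrSiO4: 47.68 pbw
  CaSiO3: 170.9 pbw
  Sodium sulfate: 13.01 pbw
  Lithium carbonate: 14.18 pbw
Total batch = 282.6 pbw; LOI loss = 32.55 pbw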